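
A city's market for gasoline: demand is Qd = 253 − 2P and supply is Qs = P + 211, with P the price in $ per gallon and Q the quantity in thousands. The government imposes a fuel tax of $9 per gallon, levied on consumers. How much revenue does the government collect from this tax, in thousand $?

Before the tax: set 253 − 2P = P + 211 → P* = $14, Q* = 225.
With the tax collected from consumers, demand (in seller-price terms) shifts: Qd = 253 − 2(P + 9).
Solving gives Q = 219 with consumers paying $17 and suppliers receiving $8 (the $9 wedge).
Revenue = t · Q = 9 · 219 = $1971.

Tax revenue = $1971 thousand.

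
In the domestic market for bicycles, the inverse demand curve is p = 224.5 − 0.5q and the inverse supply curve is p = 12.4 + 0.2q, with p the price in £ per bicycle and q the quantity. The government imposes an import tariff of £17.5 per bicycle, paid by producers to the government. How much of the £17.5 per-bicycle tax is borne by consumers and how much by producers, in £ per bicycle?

Consumers bear £12.5 per bicycle; producers bear £5 per bicycle.

Inverting to q(p) form: qd = 449 − 2p; qs = 5p − 62.
Before the tax: set 449 − 2p = 5p − 62 → p* = £73, q* = 303.
With the tax collected from producers, supply shifts: qs = 5(p − 17.5) − 62.
New equilibrium: consumers pay £85.5, producers receive £68, q = 278. (Wedge: pb − ps = 17.5.)
Burden on consumers: £12.5; on producers: £5. (They sum to £17.5.)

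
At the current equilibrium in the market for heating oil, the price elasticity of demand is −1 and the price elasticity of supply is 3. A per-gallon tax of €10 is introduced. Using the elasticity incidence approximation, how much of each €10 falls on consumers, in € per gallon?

Consumers bear ≈ €7.5 per gallon.

Incidence ratio: consumers' share ≈ εs / (εs + |εd|) = 3 / (3 + 1) = 0.75.
So consumers bear ≈ 0.75 × €10 = €7.5; sellers bear €2.5.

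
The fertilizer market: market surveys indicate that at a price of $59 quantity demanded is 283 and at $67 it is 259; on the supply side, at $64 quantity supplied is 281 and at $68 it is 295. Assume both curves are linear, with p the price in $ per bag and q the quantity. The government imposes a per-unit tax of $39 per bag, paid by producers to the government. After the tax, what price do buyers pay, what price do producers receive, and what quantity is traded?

Buyers pay $83; producers receive $44; quantity = 211.

Demand slope: (259 − 283)/(67 − 59) = -3, so qd = 460 − 3p.
Supply slope: (295 − 281)/(68 − 64) = 3.5, so qs = 3.5p + 57.
Before the tax: set 460 − 3p = 3.5p + 57 → p* = $62, q* = 274.
With the tax collected from producers, supply shifts: qs = 3.5(p − 39) + 57.
Solving gives q = 211 with buyers paying $83 and producers receiving $44 (the $39 wedge).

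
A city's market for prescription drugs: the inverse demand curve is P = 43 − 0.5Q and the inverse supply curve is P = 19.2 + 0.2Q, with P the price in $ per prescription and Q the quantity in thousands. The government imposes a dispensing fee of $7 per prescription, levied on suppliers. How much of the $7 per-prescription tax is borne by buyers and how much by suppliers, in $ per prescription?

Rewrite in direct form: Qd = 86 − 2P and Qs = 5P − 96.
Before the tax: set 86 − 2P = 5P − 96 → P* = $26, Q* = 34.
With the tax collected from suppliers, supply shifts: Qs = 5(P − 7) − 96.
New equilibrium: buyers pay $31, suppliers receive $24, Q = 24. (Wedge: Pb − Ps = 7.)
Burden on buyers: $5; on suppliers: $2. (They sum to $7.)

Buyers bear $5 per prescription; suppliers bear $2 per prescription.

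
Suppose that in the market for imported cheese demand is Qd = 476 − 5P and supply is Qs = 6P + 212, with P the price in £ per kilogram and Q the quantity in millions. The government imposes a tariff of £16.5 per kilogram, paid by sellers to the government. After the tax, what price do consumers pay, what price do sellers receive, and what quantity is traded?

Consumers pay £33; sellers receive £16.5; quantity = 311.

Without the tax, 476 − 5P = 6P + 212 gives 11P = 264, so P* = £24 and Q* = 356.
With the tax collected from sellers, supply shifts: Qs = 6(P − 16.5) + 212.
Solving gives Q = 311 with consumers paying £33 and sellers receiving £16.5 (the £16.5 wedge).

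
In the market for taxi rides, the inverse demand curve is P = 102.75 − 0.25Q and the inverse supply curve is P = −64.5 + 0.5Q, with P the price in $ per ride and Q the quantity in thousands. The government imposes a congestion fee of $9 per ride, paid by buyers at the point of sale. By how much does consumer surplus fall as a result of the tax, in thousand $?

Consumer surplus falls by $651 thousand.

Rewrite in direct form: Qd = 411 − 4P and Qs = 2P + 129.
Without the tax, 411 − 4P = 2P + 129 gives 6P = 282, so P* = $47 and Q* = 223.
With the tax collected from buyers, demand (in seller-price terms) shifts: Qd = 411 − 4(P + 9).
Solving gives Q = 211 with buyers paying $50 and suppliers receiving $41 (the $9 wedge).
ΔCS is the trapezoid between Q = 211 and Q = 223 of height $3: ½ · (223 + 211) · 3 = $651.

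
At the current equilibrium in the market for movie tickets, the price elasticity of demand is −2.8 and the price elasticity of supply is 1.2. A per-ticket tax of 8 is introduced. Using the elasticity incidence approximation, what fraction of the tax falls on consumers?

Incidence ratio: consumers' share ≈ εs / (εs + |εd|) = 1.2 / (1.2 + 2.8) = 0.3.
Supply is the less elastic side, so consumers bear the smaller share.

Consumers' share ≈ 0.3.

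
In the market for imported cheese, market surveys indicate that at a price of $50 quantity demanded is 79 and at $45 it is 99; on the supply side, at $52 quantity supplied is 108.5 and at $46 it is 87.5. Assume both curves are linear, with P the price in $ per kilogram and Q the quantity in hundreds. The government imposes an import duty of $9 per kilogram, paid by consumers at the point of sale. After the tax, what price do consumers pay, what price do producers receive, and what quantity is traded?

Consumers pay $51.2; producers receive $42.2; quantity = 74.2.

Demand slope: (99 − 79)/(45 − 50) = -4, so Qd = 279 − 4P.
Supply slope: (87.5 − 108.5)/(46 − 52) = 3.5, so Qs = 3.5P − 73.5.
Without the tax, 279 − 4P = 3.5P − 73.5 gives 7.5P = 352.5, so P* = $47 and Q* = 91.
With the tax collected from consumers, demand (in seller-price terms) shifts: Qd = 279 − 4(P + 9).
New equilibrium: consumers pay $51.2, producers receive $42.2, Q = 74.2. (Wedge: Pb − Ps = 9.)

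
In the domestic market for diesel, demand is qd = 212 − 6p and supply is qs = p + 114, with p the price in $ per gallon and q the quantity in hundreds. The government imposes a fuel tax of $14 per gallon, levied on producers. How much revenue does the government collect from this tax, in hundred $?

Without the tax, 212 − 6p = p + 114 gives 7p = 98, so p* = $14 and q* = 128.
With the tax collected from producers, supply shifts: qs = (p − 14) + 114.
Solving gives q = 116 with buyers paying $16 and producers receiving $2 (the $14 wedge).
Revenue = t · Q = 14 · 116 = $1624.

Tax revenue = $1624 hundred.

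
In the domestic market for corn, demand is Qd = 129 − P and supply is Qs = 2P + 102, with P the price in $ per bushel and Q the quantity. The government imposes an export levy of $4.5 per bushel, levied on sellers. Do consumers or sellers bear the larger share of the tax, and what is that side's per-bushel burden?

Consumers bear the larger share: $3 per bushel.

Without the tax, 129 − P = 2P + 102 gives 3P = 27, so P* = $9 and Q* = 120.
With the tax collected from sellers, supply shifts: Qs = 2(P − 4.5) + 102.
New equilibrium: consumers pay $12, sellers receive $7.5, Q = 117. (Wedge: Pb − Ps = 4.5.)
Per-bushel burden: consumers $3, sellers $1.5.
Consumers take the larger share because demand is less price-elastic here (demand slope 1 vs supply slope 2).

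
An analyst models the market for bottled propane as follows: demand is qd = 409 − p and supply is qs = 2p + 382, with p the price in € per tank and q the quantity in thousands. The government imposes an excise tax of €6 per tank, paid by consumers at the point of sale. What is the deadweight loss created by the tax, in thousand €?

Deadweight loss = €12 thousand.

Without the tax, 409 − p = 2p + 382 gives 3p = 27, so p* = €9 and q* = 400.
With the tax collected from consumers, demand (in seller-price terms) shifts: qd = 409 − (p + 6).
Solving gives q = 396 with consumers paying €13 and sellers receiving €7 (the €6 wedge).
Quantity falls by |ΔQ| = |400 − 396| = 4.
DWL = ½ · t · |ΔQ| = ½ · 6 · 4 = €12.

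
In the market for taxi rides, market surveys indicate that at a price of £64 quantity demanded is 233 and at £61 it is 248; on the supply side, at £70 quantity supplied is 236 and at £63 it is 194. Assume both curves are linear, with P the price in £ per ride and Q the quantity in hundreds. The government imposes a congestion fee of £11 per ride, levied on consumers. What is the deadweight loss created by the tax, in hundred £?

Deadweight loss = £165 hundred.

Demand slope: (248 − 233)/(61 − 64) = -5, so Qd = 553 − 5P.
Supply slope: (194 − 236)/(63 − 70) = 6, so Qs = 6P − 184.
Without the tax, 553 − 5P = 6P − 184 gives 11P = 737, so P* = £67 and Q* = 218.
With the tax collected from consumers, demand (in seller-price terms) shifts: Qd = 553 − 5(P + 11).
New equilibrium: consumers pay £73, sellers receive £62, Q = 188. (Wedge: Pb − Ps = 11.)
Quantity falls by |ΔQ| = |218 − 188| = 30.
DWL = ½ · t · |ΔQ| = ½ · 11 · 30 = £165.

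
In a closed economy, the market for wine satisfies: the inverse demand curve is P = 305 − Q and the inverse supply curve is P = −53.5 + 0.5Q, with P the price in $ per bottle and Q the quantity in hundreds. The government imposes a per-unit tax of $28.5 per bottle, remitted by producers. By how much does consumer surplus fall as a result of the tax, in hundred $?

Consumer surplus falls by $4360.5 hundred.

Rewrite in direct form: Qd = 305 − P and Qs = 2P + 107.
Without the tax, 305 − P = 2P + 107 gives 3P = 198, so P* = $66 and Q* = 239.
With the tax collected from producers, supply shifts: Qs = 2(P − 28.5) + 107.
Solving gives Q = 220 with buyers paying $85 and producers receiving $56.5 (the $28.5 wedge).
ΔCS is the trapezoid between Q = 220 and Q = 239 of height $19: ½ · (239 + 220) · 19 = $4360.5.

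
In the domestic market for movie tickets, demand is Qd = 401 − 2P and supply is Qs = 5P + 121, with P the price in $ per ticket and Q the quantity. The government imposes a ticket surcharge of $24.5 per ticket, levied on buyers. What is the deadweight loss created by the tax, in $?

Before the tax: set 401 − 2P = 5P + 121 → P* = $40, Q* = 321.
With the tax collected from buyers, demand (in seller-price terms) shifts: Qd = 401 − 2(P + 24.5).
Solving gives Q = 286 with buyers paying $57.5 and suppliers receiving $33 (the $24.5 wedge).
Quantity falls by |ΔQ| = |321 − 286| = 35.
DWL = ½ · t · |ΔQ| = ½ · 24.5 · 35 = $428.75.

Deadweight loss = $428.75.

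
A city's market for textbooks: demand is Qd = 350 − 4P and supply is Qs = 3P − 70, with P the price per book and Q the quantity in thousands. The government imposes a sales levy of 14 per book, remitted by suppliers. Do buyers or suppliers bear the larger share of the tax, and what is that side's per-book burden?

Suppliers bear the larger share: 8 per book.

Before the tax: set 350 − 4P = 3P − 70 → P* = 60, Q* = 110.
With the tax collected from suppliers, supply shifts: Qs = 3(P − 14) − 70.
New equilibrium: buyers pay 66, suppliers receive 52, Q = 86. (Wedge: Pb − Ps = 14.)
Per-book burden: buyers 6, suppliers 8.
Suppliers take the larger share because supply is less price-elastic here (demand slope 4 vs supply slope 3).
The less price-elastic side of the market bears the larger share of a per-unit tax.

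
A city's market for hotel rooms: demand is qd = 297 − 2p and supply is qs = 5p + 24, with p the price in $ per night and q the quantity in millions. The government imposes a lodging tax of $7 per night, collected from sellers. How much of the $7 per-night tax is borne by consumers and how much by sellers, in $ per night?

Without the tax, 297 − 2p = 5p + 24 gives 7p = 273, so p* = $39 and q* = 219.
With the tax collected from sellers, supply shifts: qs = 5(p − 7) + 24.
New equilibrium: consumers pay $44, sellers receive $37, q = 209. (Wedge: pb − ps = 7.)
Burden on consumers: $5; on sellers: $2. (They sum to $7.)

Consumers bear $5 per night; sellers bear $2 per night.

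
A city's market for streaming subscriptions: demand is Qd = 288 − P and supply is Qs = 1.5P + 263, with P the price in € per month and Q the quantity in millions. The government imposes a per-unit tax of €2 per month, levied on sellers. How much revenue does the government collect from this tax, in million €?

Tax revenue = €553.6 million.

Before the tax: set 288 − P = 1.5P + 263 → P* = €10, Q* = 278.
With the tax collected from sellers, supply shifts: Qs = 1.5(P − 2) + 263.
Solving gives Q = 276.8 with consumers paying €11.2 and sellers receiving €9.2 (the €2 wedge).
Revenue = t · Q = 2 · 276.8 = €553.6.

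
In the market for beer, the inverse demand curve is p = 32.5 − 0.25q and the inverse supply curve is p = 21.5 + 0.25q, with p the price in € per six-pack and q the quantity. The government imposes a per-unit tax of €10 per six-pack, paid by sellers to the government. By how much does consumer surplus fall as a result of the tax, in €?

Inverting to q(p) form: qd = 130 − 4p; qs = 4p − 86.
Before the tax: set 130 − 4p = 4p − 86 → p* = €27, q* = 22.
With the tax collected from sellers, supply shifts: qs = 4(p − 10) − 86.
New equilibrium: buyers pay €32, sellers receive €22, q = 2. (Wedge: pb − ps = 10.)
ΔCS is the trapezoid between Q = 2 and Q = 22 of height €5: ½ · (22 + 2) · 5 = €60.

Consumer surplus falls by €60.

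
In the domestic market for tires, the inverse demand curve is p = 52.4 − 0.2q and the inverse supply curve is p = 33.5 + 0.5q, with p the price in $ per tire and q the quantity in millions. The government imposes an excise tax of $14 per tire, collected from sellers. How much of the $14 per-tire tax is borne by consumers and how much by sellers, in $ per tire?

Inverting to q(p) form: qd = 262 − 5p; qs = 2p − 67.
Before the tax: set 262 − 5p = 2p − 67 → p* = $47, q* = 27.
With the tax collected from sellers, supply shifts: qs = 2(p − 14) − 67.
New equilibrium: consumers pay $51, sellers receive $37, q = 7. (Wedge: pb − ps = 14.)
Burden on consumers: $4; on sellers: $10. (They sum to $14.)
The less price-elastic side of the market bears the larger share of a per-unit tax.

Consumers bear $4 per tire; sellers bear $10 per tire.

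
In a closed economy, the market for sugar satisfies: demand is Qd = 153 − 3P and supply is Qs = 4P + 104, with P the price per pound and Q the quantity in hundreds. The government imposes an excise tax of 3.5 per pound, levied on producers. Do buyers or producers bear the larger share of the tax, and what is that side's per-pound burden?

Buyers bear the larger share: 2 per pound.

Before the tax: set 153 − 3P = 4P + 104 → P* = 7, Q* = 132.
With the tax collected from producers, supply shifts: Qs = 4(P − 3.5) + 104.
Solving gives Q = 126 with buyers paying 9 and producers receiving 5.5 (the 3.5 wedge).
Per-pound burden: buyers 2, producers 1.5.
Buyers take the larger share because demand is less price-elastic here (demand slope 3 vs supply slope 4).
The less price-elastic side of the market bears the larger share of a per-unit tax.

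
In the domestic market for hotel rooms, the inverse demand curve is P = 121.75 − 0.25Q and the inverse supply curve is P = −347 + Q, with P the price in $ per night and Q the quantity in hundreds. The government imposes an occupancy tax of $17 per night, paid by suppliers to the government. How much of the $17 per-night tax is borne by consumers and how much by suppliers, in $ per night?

Consumers bear $3.4 per night; suppliers bear $13.6 per night.

Rewrite in direct form: Qd = 487 − 4P and Qs = P + 347.
Without the tax, 487 − 4P = P + 347 gives 5P = 140, so P* = $28 and Q* = 375.
With the tax collected from suppliers, supply shifts: Qs = (P − 17) + 347.
New equilibrium: consumers pay $31.4, suppliers receive $14.4, Q = 361.4. (Wedge: Pb − Ps = 17.)
Burden on consumers: $3.4; on suppliers: $13.6. (They sum to $17.)
The less price-elastic side of the market bears the larger share of a per-unit tax.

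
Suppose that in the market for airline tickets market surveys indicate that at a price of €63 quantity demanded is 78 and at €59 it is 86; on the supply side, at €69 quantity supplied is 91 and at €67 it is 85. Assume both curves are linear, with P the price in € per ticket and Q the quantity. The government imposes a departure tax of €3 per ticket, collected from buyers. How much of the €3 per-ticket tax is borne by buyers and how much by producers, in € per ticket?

Buyers bear €1.8 per ticket; producers bear €1.2 per ticket.

Demand slope: (86 − 78)/(59 − 63) = -2, so Qd = 204 − 2P.
Supply slope: (85 − 91)/(67 − 69) = 3, so Qs = 3P − 116.
Before the tax: set 204 − 2P = 3P − 116 → P* = €64, Q* = 76.
With the tax collected from buyers, demand (in seller-price terms) shifts: Qd = 204 − 2(P + 3).
Solving gives Q = 72.4 with buyers paying €65.8 and producers receiving €62.8 (the €3 wedge).
Burden on buyers: €1.8; on producers: €1.2. (They sum to €3.)
The less price-elastic side of the market bears the larger share of a per-unit tax.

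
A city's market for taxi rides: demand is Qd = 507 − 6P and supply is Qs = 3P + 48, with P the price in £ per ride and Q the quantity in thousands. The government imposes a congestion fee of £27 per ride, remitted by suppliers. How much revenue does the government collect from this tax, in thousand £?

Tax revenue = £3969 thousand.

Before the tax: set 507 − 6P = 3P + 48 → P* = £51, Q* = 201.
With the tax collected from suppliers, supply shifts: Qs = 3(P − 27) + 48.
Solving gives Q = 147 with buyers paying £60 and suppliers receiving £33 (the £27 wedge).
Revenue = t · Q = 27 · 147 = £3969.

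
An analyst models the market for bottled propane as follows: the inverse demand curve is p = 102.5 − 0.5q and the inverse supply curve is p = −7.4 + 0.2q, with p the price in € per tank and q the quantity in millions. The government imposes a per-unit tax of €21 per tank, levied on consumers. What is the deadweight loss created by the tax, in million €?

Deadweight loss = €315 million.

Rewrite in direct form: qd = 205 − 2p and qs = 5p + 37.
Before the tax: set 205 − 2p = 5p + 37 → p* = €24, q* = 157.
With the tax collected from consumers, demand (in seller-price terms) shifts: qd = 205 − 2(p + 21).
Solving gives q = 127 with consumers paying €39 and producers receiving €18 (the €21 wedge).
Quantity falls by |ΔQ| = |157 − 127| = 30.
DWL = ½ · t · |ΔQ| = ½ · 21 · 30 = €315.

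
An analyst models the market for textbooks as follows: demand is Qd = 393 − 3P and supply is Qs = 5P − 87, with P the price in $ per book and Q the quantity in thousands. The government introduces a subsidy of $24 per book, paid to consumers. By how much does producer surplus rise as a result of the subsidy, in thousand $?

Producer surplus rises by $2119.5 thousand.

Before the subsidy: set 393 − 3P = 5P − 87 → P* = $60, Q* = 213.
With a per-unit subsidy paid to consumers, each effectively pays P − 24, so demand becomes Qd = 393 − 3(P − 24).
New equilibrium: consumers pay $45, sellers receive $69, Q = 258. (Wedge: Pb − Ps = −24.)
ΔPS is the trapezoid between Q = 258 and Q = 213 of height $9: ½ · (213 + 258) · 9 = $2119.5.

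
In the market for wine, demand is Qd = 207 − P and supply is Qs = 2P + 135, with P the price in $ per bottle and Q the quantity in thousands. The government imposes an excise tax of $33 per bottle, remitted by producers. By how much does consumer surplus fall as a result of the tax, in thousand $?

Without the tax, 207 − P = 2P + 135 gives 3P = 72, so P* = $24 and Q* = 183.
With the tax collected from producers, supply shifts: Qs = 2(P − 33) + 135.
Solving gives Q = 161 with buyers paying $46 and producers receiving $13 (the $33 wedge).
ΔCS is the trapezoid between Q = 161 and Q = 183 of height $22: ½ · (183 + 161) · 22 = $3784.

Consumer surplus falls by $3784 thousand.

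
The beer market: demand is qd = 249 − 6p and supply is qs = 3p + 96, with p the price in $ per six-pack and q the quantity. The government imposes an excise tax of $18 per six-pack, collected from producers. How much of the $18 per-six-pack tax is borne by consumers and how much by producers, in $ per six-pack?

Consumers bear $6 per six-pack; producers bear $12 per six-pack.

Before the tax: set 249 − 6p = 3p + 96 → p* = $17, q* = 147.
With the tax collected from producers, supply shifts: qs = 3(p − 18) + 96.
New equilibrium: consumers pay $23, producers receive $5, q = 111. (Wedge: pb − ps = 18.)
Burden on consumers: $6; on producers: $12. (They sum to $18.)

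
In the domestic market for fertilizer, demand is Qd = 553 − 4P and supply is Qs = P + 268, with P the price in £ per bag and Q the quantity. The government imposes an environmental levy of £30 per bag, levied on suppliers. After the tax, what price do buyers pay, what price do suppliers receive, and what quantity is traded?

Buyers pay £63; suppliers receive £33; quantity = 301.

Without the tax, 553 − 4P = P + 268 gives 5P = 285, so P* = £57 and Q* = 325.
With the tax collected from suppliers, supply shifts: Qs = (P − 30) + 268.
Solving gives Q = 301 with buyers paying £63 and suppliers receiving £33 (the £30 wedge).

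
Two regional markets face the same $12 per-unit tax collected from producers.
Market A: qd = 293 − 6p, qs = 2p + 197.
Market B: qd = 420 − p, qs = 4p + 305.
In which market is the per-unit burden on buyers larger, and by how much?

Market A: pre-tax p* = $12, q* = 221; post-tax q = 203; per-unit burden on buyers = $3.
Market B: pre-tax p* = $23, q* = 397; post-tax q = 387.4; per-unit burden on buyers = $9.6.
Difference: $3 vs $9.6 → market B is larger by $6.6.

Market B, by $6.6.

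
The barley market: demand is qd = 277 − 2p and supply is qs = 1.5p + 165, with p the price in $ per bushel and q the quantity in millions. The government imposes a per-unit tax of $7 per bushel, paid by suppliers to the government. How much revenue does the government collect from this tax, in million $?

Tax revenue = $1449 million.

Before the tax: set 277 − 2p = 1.5p + 165 → p* = $32, q* = 213.
With the tax collected from suppliers, supply shifts: qs = 1.5(p − 7) + 165.
Solving gives q = 207 with buyers paying $35 and suppliers receiving $28 (the $7 wedge).
Revenue = t · Q = 7 · 207 = $1449.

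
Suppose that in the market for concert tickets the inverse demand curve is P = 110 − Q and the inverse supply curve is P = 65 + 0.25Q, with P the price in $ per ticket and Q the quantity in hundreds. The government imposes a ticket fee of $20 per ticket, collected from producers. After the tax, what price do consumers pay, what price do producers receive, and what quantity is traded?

Inverting to Q(P) form: Qd = 110 − P; Qs = 4P − 260.
Without the tax, 110 − P = 4P − 260 gives 5P = 370, so P* = $74 and Q* = 36.
With the tax collected from producers, supply shifts: Qs = 4(P − 20) − 260.
Solving gives Q = 20 with consumers paying $90 and producers receiving $70 (the $20 wedge).

Consumers pay $90; producers receive $70; quantity = 20.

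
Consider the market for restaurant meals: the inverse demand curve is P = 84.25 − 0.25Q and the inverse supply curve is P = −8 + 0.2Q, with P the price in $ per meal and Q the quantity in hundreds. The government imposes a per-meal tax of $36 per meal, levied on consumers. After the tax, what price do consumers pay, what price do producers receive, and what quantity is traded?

Consumers pay $53; producers receive $17; quantity = 125.

Inverting to Q(P) form: Qd = 337 − 4P; Qs = 5P + 40.
Without the tax, 337 − 4P = 5P + 40 gives 9P = 297, so P* = $33 and Q* = 205.
With the tax collected from consumers, demand (in seller-price terms) shifts: Qd = 337 − 4(P + 36).
New equilibrium: consumers pay $53, producers receive $17, Q = 125. (Wedge: Pb − Ps = 36.)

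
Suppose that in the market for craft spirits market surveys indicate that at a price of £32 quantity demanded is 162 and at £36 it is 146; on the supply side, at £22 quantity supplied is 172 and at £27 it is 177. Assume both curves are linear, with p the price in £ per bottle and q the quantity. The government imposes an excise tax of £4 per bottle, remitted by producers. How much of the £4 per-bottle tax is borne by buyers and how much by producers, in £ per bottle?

Buyers bear £0.8 per bottle; producers bear £3.2 per bottle.

Demand slope: (146 − 162)/(36 − 32) = -4, so qd = 290 − 4p.
Supply slope: (177 − 172)/(27 − 22) = 1, so qs = p + 150.
Without the tax, 290 − 4p = p + 150 gives 5p = 140, so p* = £28 and q* = 178.
With the tax collected from producers, supply shifts: qs = (p − 4) + 150.
Solving gives q = 174.8 with buyers paying £28.8 and producers receiving £24.8 (the £4 wedge).
Burden on buyers: £0.8; on producers: £3.2. (They sum to £4.)
The less price-elastic side of the market bears the larger share of a per-unit tax.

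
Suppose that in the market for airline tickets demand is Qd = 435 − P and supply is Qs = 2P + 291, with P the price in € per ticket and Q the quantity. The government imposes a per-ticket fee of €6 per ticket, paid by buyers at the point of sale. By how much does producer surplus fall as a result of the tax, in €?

Without the tax, 435 − P = 2P + 291 gives 3P = 144, so P* = €48 and Q* = 387.
With the tax collected from buyers, demand (in seller-price terms) shifts: Qd = 435 − (P + 6).
Solving gives Q = 383 with buyers paying €52 and suppliers receiving €46 (the €6 wedge).
ΔPS is the trapezoid between Q = 383 and Q = 387 of height €2: ½ · (387 + 383) · 2 = €770.

Producer surplus falls by €770.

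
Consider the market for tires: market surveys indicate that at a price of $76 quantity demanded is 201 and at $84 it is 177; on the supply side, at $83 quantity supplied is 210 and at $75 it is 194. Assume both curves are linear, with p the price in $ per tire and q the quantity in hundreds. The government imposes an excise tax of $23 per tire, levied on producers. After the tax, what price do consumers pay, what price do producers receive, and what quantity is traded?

Demand slope: (177 − 201)/(84 − 76) = -3, so qd = 429 − 3p.
Supply slope: (194 − 210)/(75 − 83) = 2, so qs = 2p + 44.
Without the tax, 429 − 3p = 2p + 44 gives 5p = 385, so p* = $77 and q* = 198.
With the tax collected from producers, supply shifts: qs = 2(p − 23) + 44.
New equilibrium: consumers pay $86.2, producers receive $63.2, q = 170.4. (Wedge: pb − ps = 23.)

Consumers pay $86.2; producers receive $63.2; quantity = 170.4.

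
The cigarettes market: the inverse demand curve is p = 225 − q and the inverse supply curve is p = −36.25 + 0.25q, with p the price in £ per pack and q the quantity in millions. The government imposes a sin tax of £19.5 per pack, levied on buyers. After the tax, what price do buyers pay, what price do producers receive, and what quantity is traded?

Rewrite in direct form: qd = 225 − p and qs = 4p + 145.
Without the tax, 225 − p = 4p + 145 gives 5p = 80, so p* = £16 and q* = 209.
With the tax collected from buyers, demand (in seller-price terms) shifts: qd = 225 − (p + 19.5).
New equilibrium: buyers pay £31.6, producers receive £12.1, q = 193.4. (Wedge: pb − ps = 19.5.)
The less price-elastic side of the market bears the larger share of a per-unit tax.

Buyers pay £31.6; producers receive £12.1; quantity = 193.4.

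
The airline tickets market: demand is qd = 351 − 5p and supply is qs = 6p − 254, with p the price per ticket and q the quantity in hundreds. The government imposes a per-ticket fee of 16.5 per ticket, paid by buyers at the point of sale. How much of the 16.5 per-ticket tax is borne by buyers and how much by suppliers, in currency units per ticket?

Without the tax, 351 − 5p = 6p − 254 gives 11p = 605, so p* = 55 and q* = 76.
With the tax collected from buyers, demand (in seller-price terms) shifts: qd = 351 − 5(p + 16.5).
New equilibrium: buyers pay 64, suppliers receive 47.5, q = 31. (Wedge: pb − ps = 16.5.)
Burden on buyers: 9; on suppliers: 7.5. (They sum to 16.5.)
The less price-elastic side of the market bears the larger share of a per-unit tax.

Buyers bear 9 per ticket; suppliers bear 7.5 per ticket.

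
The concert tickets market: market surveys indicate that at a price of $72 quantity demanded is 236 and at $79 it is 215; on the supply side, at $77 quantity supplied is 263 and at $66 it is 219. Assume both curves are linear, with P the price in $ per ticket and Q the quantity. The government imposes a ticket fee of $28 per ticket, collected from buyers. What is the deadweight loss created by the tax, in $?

Demand slope: (215 − 236)/(79 − 72) = -3, so Qd = 452 − 3P.
Supply slope: (219 − 263)/(66 − 77) = 4, so Qs = 4P − 45.
Before the tax: set 452 − 3P = 4P − 45 → P* = $71, Q* = 239.
With the tax collected from buyers, demand (in seller-price terms) shifts: Qd = 452 − 3(P + 28).
New equilibrium: buyers pay $87, suppliers receive $59, Q = 191. (Wedge: Pb − Ps = 28.)
Quantity falls by |ΔQ| = |239 − 191| = 48.
DWL = ½ · t · |ΔQ| = ½ · 28 · 48 = $672.

Deadweight loss = $672.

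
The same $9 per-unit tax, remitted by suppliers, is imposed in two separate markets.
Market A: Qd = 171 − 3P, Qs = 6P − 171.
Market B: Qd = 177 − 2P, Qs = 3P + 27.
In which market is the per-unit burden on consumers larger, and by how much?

Market A: pre-tax P* = $38, Q* = 57; post-tax Q = 39; per-unit burden on consumers = $6.
Market B: pre-tax P* = $30, Q* = 117; post-tax Q = 106.2; per-unit burden on consumers = $5.4.
Difference: $6 vs $5.4 → market A is larger by $0.6.

Market A, by $0.6.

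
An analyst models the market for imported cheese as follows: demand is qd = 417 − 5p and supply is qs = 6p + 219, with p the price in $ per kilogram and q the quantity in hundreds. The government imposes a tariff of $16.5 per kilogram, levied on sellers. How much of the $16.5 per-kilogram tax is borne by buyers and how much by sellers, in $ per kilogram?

Before the tax: set 417 − 5p = 6p + 219 → p* = $18, q* = 327.
With the tax collected from sellers, supply shifts: qs = 6(p − 16.5) + 219.
Solving gives q = 282 with buyers paying $27 and sellers receiving $10.5 (the $16.5 wedge).
Burden on buyers: $9; on sellers: $7.5. (They sum to $16.5.)
The less price-elastic side of the market bears the larger share of a per-unit tax.

Buyers bear $9 per kilogram; sellers bear $7.5 per kilogram.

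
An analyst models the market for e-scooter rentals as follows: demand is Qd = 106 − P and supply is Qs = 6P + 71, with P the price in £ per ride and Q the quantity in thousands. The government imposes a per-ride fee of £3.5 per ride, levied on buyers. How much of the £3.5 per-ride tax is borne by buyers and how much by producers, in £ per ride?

Without the tax, 106 − P = 6P + 71 gives 7P = 35, so P* = £5 and Q* = 101.
With the tax collected from buyers, demand (in seller-price terms) shifts: Qd = 106 − (P + 3.5).
New equilibrium: buyers pay £8, producers receive £4.5, Q = 98. (Wedge: Pb − Ps = 3.5.)
Burden on buyers: £3; on producers: £0.5. (They sum to £3.5.)

Buyers bear £3 per ride; producers bear £0.5 per ride.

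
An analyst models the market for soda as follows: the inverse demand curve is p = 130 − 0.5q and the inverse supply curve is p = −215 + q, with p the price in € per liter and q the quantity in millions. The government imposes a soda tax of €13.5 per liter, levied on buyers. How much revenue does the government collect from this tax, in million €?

Inverting to q(p) form: qd = 260 − 2p; qs = p + 215.
Before the tax: set 260 − 2p = p + 215 → p* = €15, q* = 230.
With the tax collected from buyers, demand (in seller-price terms) shifts: qd = 260 − 2(p + 13.5).
Solving gives q = 221 with buyers paying €19.5 and producers receiving €6 (the €13.5 wedge).
Revenue = t · Q = 13.5 · 221 = €2983.5.

Tax revenue = €2983.5 million.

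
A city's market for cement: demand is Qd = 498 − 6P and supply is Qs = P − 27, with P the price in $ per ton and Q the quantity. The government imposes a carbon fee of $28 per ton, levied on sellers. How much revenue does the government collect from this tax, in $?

Tax revenue = $672.

Before the tax: set 498 − 6P = P − 27 → P* = $75, Q* = 48.
With the tax collected from sellers, supply shifts: Qs = (P − 28) − 27.
Solving gives Q = 24 with buyers paying $79 and sellers receiving $51 (the $28 wedge).
Revenue = t · Q = 28 · 24 = $672.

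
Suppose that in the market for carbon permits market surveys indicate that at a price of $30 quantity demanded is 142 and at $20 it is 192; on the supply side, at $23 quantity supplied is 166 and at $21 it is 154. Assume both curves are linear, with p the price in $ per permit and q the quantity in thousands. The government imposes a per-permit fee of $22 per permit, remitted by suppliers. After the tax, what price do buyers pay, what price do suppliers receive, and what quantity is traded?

Demand slope: (192 − 142)/(20 − 30) = -5, so qd = 292 − 5p.
Supply slope: (154 − 166)/(21 − 23) = 6, so qs = 6p + 28.
Before the tax: set 292 − 5p = 6p + 28 → p* = $24, q* = 172.
With the tax collected from suppliers, supply shifts: qs = 6(p − 22) + 28.
New equilibrium: buyers pay $36, suppliers receive $14, q = 112. (Wedge: pb − ps = 22.)

Buyers pay $36; suppliers receive $14; quantity = 112.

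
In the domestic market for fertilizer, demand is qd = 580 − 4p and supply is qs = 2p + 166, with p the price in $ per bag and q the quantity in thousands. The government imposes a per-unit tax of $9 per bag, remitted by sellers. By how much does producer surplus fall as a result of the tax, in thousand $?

Before the tax: set 580 − 4p = 2p + 166 → p* = $69, q* = 304.
With the tax collected from sellers, supply shifts: qs = 2(p − 9) + 166.
Solving gives q = 292 with consumers paying $72 and sellers receiving $63 (the $9 wedge).
ΔPS is the trapezoid between Q = 292 and Q = 304 of height $6: ½ · (304 + 292) · 6 = $1788.

Producer surplus falls by $1788 thousand.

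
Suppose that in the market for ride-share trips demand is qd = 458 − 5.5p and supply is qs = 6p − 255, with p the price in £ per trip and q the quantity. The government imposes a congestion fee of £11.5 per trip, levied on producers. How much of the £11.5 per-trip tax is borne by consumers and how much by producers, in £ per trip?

Without the tax, 458 − 5.5p = 6p − 255 gives 11.5p = 713, so p* = £62 and q* = 117.
With the tax collected from producers, supply shifts: qs = 6(p − 11.5) − 255.
Solving gives q = 84 with consumers paying £68 and producers receiving £56.5 (the £11.5 wedge).
Burden on consumers: £6; on producers: £5.5. (They sum to £11.5.)

Consumers bear £6 per trip; producers bear £5.5 per trip.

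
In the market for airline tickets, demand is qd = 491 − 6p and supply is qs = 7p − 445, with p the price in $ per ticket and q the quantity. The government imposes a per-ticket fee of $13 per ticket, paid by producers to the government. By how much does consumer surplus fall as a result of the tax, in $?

Consumer surplus falls by $266.

Without the tax, 491 − 6p = 7p − 445 gives 13p = 936, so p* = $72 and q* = 59.
With the tax collected from producers, supply shifts: qs = 7(p − 13) − 445.
Solving gives q = 17 with buyers paying $79 and producers receiving $66 (the $13 wedge).
ΔCS is the trapezoid between Q = 17 and Q = 59 of height $7: ½ · (59 + 17) · 7 = $266.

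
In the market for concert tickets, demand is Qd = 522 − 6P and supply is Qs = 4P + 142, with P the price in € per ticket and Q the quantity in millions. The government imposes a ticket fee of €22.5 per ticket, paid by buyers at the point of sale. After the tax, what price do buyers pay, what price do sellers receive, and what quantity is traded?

Buyers pay €47; sellers receive €24.5; quantity = 240.

Before the tax: set 522 − 6P = 4P + 142 → P* = €38, Q* = 294.
With the tax collected from buyers, demand (in seller-price terms) shifts: Qd = 522 − 6(P + 22.5).
New equilibrium: buyers pay €47, sellers receive €24.5, Q = 240. (Wedge: Pb − Ps = 22.5.)
The less price-elastic side of the market bears the larger share of a per-unit tax.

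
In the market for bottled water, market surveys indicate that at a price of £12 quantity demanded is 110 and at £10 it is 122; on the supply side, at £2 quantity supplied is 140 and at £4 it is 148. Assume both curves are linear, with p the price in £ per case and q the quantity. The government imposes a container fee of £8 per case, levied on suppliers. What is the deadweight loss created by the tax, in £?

Demand slope: (122 − 110)/(10 − 12) = -6, so qd = 182 − 6p.
Supply slope: (148 − 140)/(4 − 2) = 4, so qs = 4p + 132.
Without the tax, 182 − 6p = 4p + 132 gives 10p = 50, so p* = £5 and q* = 152.
With the tax collected from suppliers, supply shifts: qs = 4(p − 8) + 132.
Solving gives q = 132.8 with buyers paying £8.2 and suppliers receiving £0.2 (the £8 wedge).
Quantity falls by |ΔQ| = |152 − 132.8| = 19.2.
DWL = ½ · t · |ΔQ| = ½ · 8 · 19.2 = £76.8.

Deadweight loss = £76.8.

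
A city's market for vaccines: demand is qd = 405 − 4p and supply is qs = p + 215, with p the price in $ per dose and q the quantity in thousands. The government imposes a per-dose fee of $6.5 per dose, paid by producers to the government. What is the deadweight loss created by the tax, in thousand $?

Deadweight loss = $16.9 thousand.

Without the tax, 405 − 4p = p + 215 gives 5p = 190, so p* = $38 and q* = 253.
With the tax collected from producers, supply shifts: qs = (p − 6.5) + 215.
Solving gives q = 247.8 with consumers paying $39.3 and producers receiving $32.8 (the $6.5 wedge).
Quantity falls by |ΔQ| = |253 − 247.8| = 5.2.
DWL = ½ · t · |ΔQ| = ½ · 6.5 · 5.2 = $16.9.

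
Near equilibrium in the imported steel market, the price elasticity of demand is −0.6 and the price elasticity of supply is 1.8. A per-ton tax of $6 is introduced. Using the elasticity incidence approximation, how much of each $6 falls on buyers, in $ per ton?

Incidence ratio: buyers' share ≈ εs / (εs + |εd|) = 1.8 / (1.8 + 0.6) = 0.75.
So buyers bear ≈ 0.75 × $6 = $4.5; producers bear $1.5.

Buyers bear ≈ $4.5 per ton.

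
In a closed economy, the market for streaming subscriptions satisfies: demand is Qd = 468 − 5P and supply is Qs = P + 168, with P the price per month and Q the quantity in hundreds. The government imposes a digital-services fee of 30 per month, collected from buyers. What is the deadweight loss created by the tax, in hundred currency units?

Deadweight loss = 375 hundred.

Before the tax: set 468 − 5P = P + 168 → P* = 50, Q* = 218.
With the tax collected from buyers, demand (in seller-price terms) shifts: Qd = 468 − 5(P + 30).
New equilibrium: buyers pay 55, suppliers receive 25, Q = 193. (Wedge: Pb − Ps = 30.)
Quantity falls by |ΔQ| = |218 − 193| = 25.
DWL = ½ · t · |ΔQ| = ½ · 30 · 25 = 375.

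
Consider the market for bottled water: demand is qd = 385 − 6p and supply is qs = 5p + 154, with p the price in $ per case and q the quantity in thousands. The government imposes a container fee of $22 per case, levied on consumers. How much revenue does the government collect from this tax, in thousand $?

Without the tax, 385 − 6p = 5p + 154 gives 11p = 231, so p* = $21 and q* = 259.
With the tax collected from consumers, demand (in seller-price terms) shifts: qd = 385 − 6(p + 22).
Solving gives q = 199 with consumers paying $31 and sellers receiving $9 (the $22 wedge).
Revenue = t · Q = 22 · 199 = $4378.

Tax revenue = $4378 thousand.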